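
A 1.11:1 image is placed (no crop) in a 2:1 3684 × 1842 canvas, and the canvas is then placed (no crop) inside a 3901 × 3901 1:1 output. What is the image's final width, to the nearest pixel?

1.11:1 in 3684×1842: fills the height, so the image is 2044.62 × 1842.00.
The 2:1 canvas is width-limited in 3901×3901, giving 3901.00 × 1950.50; scale factor 1.0589.
So the image's width is 2044.62 × 1.0589 ≈ 2165.05.

2165 px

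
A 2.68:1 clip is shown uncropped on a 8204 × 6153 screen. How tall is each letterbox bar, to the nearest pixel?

1546 px

2.68:1 (2.680) > 4:3 (1.333), so the clip fills the width.
The clip is 8204 / 2.680 ≈ 3061.19 px tall.
6153 − 3061.19 = 3091.81 px of bars (1545.90 each).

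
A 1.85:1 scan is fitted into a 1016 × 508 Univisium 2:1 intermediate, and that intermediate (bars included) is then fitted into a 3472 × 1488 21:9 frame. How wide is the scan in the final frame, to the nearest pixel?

1.85:1 in 1016×508: fills the height, so the scan is 939.80 × 508.00.
Univisium 2:1 in 3472×1488: fills the height, so the intermediate becomes 2976.00 × 1488.00 — a scale of ×2.9291.
So the scan's width is 939.80 × 2.9291 ≈ 2752.80.

2753 px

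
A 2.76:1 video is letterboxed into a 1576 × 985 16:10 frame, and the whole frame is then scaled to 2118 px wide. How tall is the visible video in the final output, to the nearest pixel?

767 px

In the 1576×985 frame the video fills the width: height = 1576 / 2.760 ≈ 571.01 px.
Resizing to 2118 px wide multiplies everything by 1.3439: 571.01 → 767.39 px.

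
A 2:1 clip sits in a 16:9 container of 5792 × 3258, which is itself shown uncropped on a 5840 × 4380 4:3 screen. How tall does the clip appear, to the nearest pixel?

2920 px

First fit — 2:1 into 5792×3258 spans the width: 5792.00 × 2896.00.
16:9 in 5840×4380: fills the width, so the intermediate becomes 5840.00 × 3285.00 — a scale of ×1.0083.
Applying the same ×1.0083: 2896.00 → 2920.00.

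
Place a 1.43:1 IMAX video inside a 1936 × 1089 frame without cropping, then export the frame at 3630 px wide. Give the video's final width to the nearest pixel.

At 1936×1089 the video is height-limited, so width = 1089 × 1.430 ≈ 1557.27 px.
Resizing to 3630 px wide multiplies everything by 1.8750: 1557.27 → 2919.88 px.

2920 px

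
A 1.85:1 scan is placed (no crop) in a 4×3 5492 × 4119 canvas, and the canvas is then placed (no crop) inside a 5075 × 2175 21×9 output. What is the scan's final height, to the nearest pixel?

First fit — 1.85:1 into 5492×4119 spans the width: 5492.00 × 2968.65.
Second fit — the 4×3 canvas into 5075×2175 spans the height: 2900.00 × 2175.00 (×0.5280 from 5492×4119).
So the scan's height is 2968.65 × 0.5280 ≈ 1567.57.

1568 px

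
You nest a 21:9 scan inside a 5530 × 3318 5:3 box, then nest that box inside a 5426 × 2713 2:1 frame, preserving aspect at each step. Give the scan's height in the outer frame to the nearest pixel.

1938 px

21:9 in 5530×3318: fills the width, so the scan is 5530.00 × 2370.00.
Second fit — the 5:3 canvas into 5426×2713 spans the height: 4521.67 × 2713.00 (×0.8177 from 5530×3318).
The scan scales with it: height 2370.00 × 0.8177 ≈ 1937.86.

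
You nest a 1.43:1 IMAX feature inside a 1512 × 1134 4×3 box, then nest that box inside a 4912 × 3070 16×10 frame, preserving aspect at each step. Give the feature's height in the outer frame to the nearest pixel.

2862 px

1.43:1 IMAX in 1512×1134: fills the width, so the feature is 1512.00 × 1057.34.
Second fit — the 4×3 canvas into 4912×3070 spans the height: 4093.33 × 3070.00 (×2.7072 from 1512×1134).
Applying the same ×2.7072: 1057.34 → 2862.47.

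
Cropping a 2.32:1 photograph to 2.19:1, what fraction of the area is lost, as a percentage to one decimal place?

2.19:1 is narrower than 2.32:1, so the crop keeps the full height and trims the width.
(2.190)/(2.320) ≈ 0.944 of the area survives, leaving 5.60% discarded.

5.6%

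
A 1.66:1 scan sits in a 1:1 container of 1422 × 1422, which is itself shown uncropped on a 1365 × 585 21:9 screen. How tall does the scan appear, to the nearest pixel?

352 px

First fit — 1.66:1 into 1422×1422 spans the width: 1422.00 × 856.63.
The 1:1 canvas is height-limited in 1365×585, giving 585.00 × 585.00; scale factor 0.4114.
Applying the same ×0.4114: 856.63 → 352.41.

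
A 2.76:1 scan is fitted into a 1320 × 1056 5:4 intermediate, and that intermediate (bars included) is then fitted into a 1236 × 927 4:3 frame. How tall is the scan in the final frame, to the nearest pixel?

420 px

Inside the 1320×1056 canvas the scan is width-limited at 1320.00 × 478.26.
Second fit — the 5:4 canvas into 1236×927 spans the height: 1158.75 × 927.00 (×0.8778 from 1320×1056).
Applying the same ×0.8778: 478.26 → 419.84.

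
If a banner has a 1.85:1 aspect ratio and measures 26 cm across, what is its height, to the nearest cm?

14 cm

26 / 1.850 = 14.05.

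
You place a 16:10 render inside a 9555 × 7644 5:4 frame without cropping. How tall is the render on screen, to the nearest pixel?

5972 px

Since 1.600 > 1.250, the render is width-limited.
The render is 9555 × 10/16 ≈ 5971.88 px tall.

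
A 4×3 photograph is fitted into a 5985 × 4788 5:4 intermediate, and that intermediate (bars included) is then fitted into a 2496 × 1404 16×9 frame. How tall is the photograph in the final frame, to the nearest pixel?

1316 px

First fit — 4×3 into 5985×4788 spans the width: 5985.00 × 4488.75.
The 5:4 canvas is height-limited in 2496×1404, giving 1755.00 × 1404.00; scale factor 0.2932.
So the photograph's height is 4488.75 × 0.2932 ≈ 1316.25.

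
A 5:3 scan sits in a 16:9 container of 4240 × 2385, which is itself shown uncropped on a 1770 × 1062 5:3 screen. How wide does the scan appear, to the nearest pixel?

Inside the 4240×2385 canvas the scan is height-limited at 3975.00 × 2385.00.
Second fit — the 16:9 canvas into 1770×1062 spans the width: 1770.00 × 995.62 (×0.4175 from 4240×2385).
The scan scales with it: width 3975.00 × 0.4175 ≈ 1659.38.

1659 px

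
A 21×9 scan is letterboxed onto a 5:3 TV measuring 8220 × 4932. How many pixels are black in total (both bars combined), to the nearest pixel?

11583154 pixels

Since 2.333 > 1.667, the scan is width-limited.
Content height = 8220 × 9/21 ≈ 3522.8571 px.
4932 − 3522.8571 = 1409.1429 px of bars.
That's 1409.1429 × 8220 ≈ 11583154 black pixels.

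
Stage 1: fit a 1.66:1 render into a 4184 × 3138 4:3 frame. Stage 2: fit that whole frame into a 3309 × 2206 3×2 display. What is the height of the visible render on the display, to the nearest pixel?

1.66:1 in 4184×3138: fills the width, so the render is 4184.00 × 2520.48.
4:3 in 3309×2206: fills the height, so the intermediate becomes 2941.33 × 2206.00 — a scale of ×0.7030.
The render scales with it: height 2520.48 × 0.7030 ≈ 1771.89.

1772 px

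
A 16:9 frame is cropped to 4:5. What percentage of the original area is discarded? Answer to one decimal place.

Going from 16:9 to 4:5 means cutting width while keeping height.
Fraction kept = (0.800)/(1.778) ≈ 45.00%, so 55.00% is lost.

55.0%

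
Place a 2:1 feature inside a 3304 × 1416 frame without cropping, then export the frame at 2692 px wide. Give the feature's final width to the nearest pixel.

At 3304×1416 the feature is height-limited, so width = 1416 × 2/1 ≈ 2832.00 px.
Resizing to 2692 px wide multiplies everything by 0.8148: 2832.00 → 2307.43 px.

2307 px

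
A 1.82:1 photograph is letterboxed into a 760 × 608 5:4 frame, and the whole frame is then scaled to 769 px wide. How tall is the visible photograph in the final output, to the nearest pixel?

Fitted into 760×608, the photograph spans the width; its height is 760 / 1.820 ≈ 417.58 px.
Scaling 760 → 769 is ×1.0118, so the height becomes 417.58 × 1.0118 ≈ 422.53 px.

423 px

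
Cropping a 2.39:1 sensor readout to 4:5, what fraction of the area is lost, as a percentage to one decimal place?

Going from 2.39:1 to 4:5 means cutting width while keeping height.
(0.800)/(2.390) ≈ 0.335 of the area survives, leaving 66.53% discarded.

66.5%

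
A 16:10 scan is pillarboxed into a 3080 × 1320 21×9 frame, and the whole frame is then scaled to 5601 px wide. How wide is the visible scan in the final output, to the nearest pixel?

3841 px

At 3080×1320 the scan is height-limited, so width = 1320 × 16/10 ≈ 2112.00 px.
Scaling 3080 → 5601 is ×1.8185, so the width becomes 2112.00 × 1.8185 ≈ 3840.69 px.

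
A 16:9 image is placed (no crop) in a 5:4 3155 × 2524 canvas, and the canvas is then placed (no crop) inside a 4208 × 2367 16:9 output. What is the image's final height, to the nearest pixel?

1664 px

Inside the 3155×2524 canvas the image is width-limited at 3155.00 × 1774.69.
5:4 in 4208×2367: fills the height, so the intermediate becomes 2958.75 × 2367.00 — a scale of ×0.9378.
The image scales with it: height 1774.69 × 0.9378 ≈ 1664.30.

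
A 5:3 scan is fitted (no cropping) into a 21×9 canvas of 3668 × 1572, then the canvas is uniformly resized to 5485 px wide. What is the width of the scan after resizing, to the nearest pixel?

At 3668×1572 the scan is height-limited, so width = 1572 × 5/3 ≈ 2620.00 px.
Resizing to 5485 px wide multiplies everything by 1.4954: 2620.00 → 3917.86 px.

3918 px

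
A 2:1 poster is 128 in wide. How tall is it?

Height = 128 × 1/2 = 64.

64 in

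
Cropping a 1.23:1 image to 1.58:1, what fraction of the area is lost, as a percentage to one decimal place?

22.2%

Going from 1.23:1 to 1.58:1 means cutting height while keeping width.
(1.230)/(1.580) ≈ 0.778 of the area survives, leaving 22.15% discarded.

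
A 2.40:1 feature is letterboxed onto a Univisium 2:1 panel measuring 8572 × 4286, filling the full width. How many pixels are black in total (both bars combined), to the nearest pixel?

The feature is 8572 / 2.400 ≈ 3571.6667 px tall.
Black = 4286 − 3571.6667 = 714.3333 px.
Bar area = 714.3333 × 8572 ≈ 6123265 px.

6123265 pixels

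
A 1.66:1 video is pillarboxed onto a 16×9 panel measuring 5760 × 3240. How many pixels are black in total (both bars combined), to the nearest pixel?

1236384 pixels

Since 1.660 < 1.778, the video is height-limited.
That makes the image 5378.4000 px wide (3240 × 1.660).
5760 − 5378.4000 = 381.6000 px of bars.
That's 381.6000 × 3240 ≈ 1236384 black pixels.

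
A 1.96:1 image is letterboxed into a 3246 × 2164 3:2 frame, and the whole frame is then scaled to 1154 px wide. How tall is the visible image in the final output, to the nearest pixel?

Fitted into 3246×2164, the image spans the width; its height is 3246 / 1.960 ≈ 1656.12 px.
Scaling 3246 → 1154 is ×0.3555, so the height becomes 1656.12 × 0.3555 ≈ 588.78 px.

589 px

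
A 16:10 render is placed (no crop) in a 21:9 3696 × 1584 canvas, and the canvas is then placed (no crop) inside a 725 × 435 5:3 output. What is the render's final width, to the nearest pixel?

16:10 in 3696×1584: fills the height, so the render is 2534.40 × 1584.00.
The 21:9 canvas is width-limited in 725×435, giving 725.00 × 310.71; scale factor 0.1962.
Applying the same ×0.1962: 2534.40 → 497.14.

497 px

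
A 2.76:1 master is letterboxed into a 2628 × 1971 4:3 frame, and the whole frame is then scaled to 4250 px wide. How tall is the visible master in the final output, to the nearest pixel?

In the 2628×1971 frame the master fills the width: height = 2628 / 2.760 ≈ 952.17 px.
Scaling 2628 → 4250 is ×1.6172, so the height becomes 952.17 × 1.6172 ≈ 1539.86 px.

1540 px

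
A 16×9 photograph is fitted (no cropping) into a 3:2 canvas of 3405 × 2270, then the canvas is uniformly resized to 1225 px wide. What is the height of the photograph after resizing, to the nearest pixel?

In the 3405×2270 frame the photograph fills the width: height = 3405 × 9/16 ≈ 1915.31 px.
Scaling 3405 → 1225 is ×0.3598, so the height becomes 1915.31 × 0.3598 ≈ 689.06 px.

689 px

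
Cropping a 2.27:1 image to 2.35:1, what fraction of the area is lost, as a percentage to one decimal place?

2.35:1 is wider than 2.27:1, so the crop keeps the full width and trims the height.
Fraction kept = (2.270)/(2.350) ≈ 96.60%, so 3.40% is lost.

3.4%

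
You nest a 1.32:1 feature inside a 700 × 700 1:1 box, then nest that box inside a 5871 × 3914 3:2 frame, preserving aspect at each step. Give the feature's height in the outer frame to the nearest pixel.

2965 px

1.32:1 in 700×700: fills the width, so the feature is 700.00 × 530.30.
Second fit — the 1:1 canvas into 5871×3914 spans the height: 3914.00 × 3914.00 (×5.5914 from 700×700).
Applying the same ×5.5914: 530.30 → 2965.15.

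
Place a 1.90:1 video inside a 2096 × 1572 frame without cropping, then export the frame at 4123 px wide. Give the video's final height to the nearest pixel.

Fitted into 2096×1572, the video spans the width; its height is 2096 / 1.900 ≈ 1103.16 px.
Resizing to 4123 px wide multiplies everything by 1.9671: 1103.16 → 2170.00 px.

2170 px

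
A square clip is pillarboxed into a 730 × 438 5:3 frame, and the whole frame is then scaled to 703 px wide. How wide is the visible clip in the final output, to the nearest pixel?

At 730×438 the clip is height-limited, so width = 438 × 1/1 ≈ 438.00 px.
The frame scales by 703/730 = 0.9630; 438.00 × 0.9630 ≈ 421.80 px.

422 px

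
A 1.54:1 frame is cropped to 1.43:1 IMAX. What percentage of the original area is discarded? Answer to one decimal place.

1.43:1 IMAX is narrower than 1.54:1, so the crop keeps the full height and trims the width.
Area ratio = (1.430)/(1.540) = 92.86%; the remaining 7.14% is cropped out.

7.1%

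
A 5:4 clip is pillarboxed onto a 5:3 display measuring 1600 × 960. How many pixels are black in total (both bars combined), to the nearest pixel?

5:4 is narrower than 5:3, so it spans the full height.
The clip is 960 × 5/4 ≈ 1200.0000 px wide.
Leftover width: 1600 − 1200.0000 = 400.0000 px.
Bar area = 400.0000 × 960 ≈ 384000 px.

384000 pixels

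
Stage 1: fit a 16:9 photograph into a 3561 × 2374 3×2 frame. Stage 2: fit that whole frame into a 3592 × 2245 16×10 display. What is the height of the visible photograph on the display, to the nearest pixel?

Inside the 3561×2374 canvas the photograph is width-limited at 3561.00 × 2003.06.
3×2 in 3592×2245: fills the height, so the intermediate becomes 3367.50 × 2245.00 — a scale of ×0.9457.
So the photograph's height is 2003.06 × 0.9457 ≈ 1894.22.

1894 px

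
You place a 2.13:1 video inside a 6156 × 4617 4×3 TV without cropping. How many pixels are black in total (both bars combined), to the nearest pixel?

Since 2.130 > 1.333, the video is width-limited.
That makes the image 2890.1408 px tall (6156 / 2.130).
Leftover height: 4617 − 2890.1408 = 1726.8592 px.
Across the 6156-px span: 1726.8592 × 6156 ≈ 10630545 px.

10630545 pixels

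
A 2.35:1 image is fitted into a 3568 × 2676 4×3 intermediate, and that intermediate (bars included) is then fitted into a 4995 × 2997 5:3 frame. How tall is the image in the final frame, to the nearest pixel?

Inside the 3568×2676 canvas the image is width-limited at 3568.00 × 1518.30.
Second fit — the 4×3 canvas into 4995×2997 spans the height: 3996.00 × 2997.00 (×1.1200 from 3568×2676).
So the image's height is 1518.30 × 1.1200 ≈ 1700.43.

1700 px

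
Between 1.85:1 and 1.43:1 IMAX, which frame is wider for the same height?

1.85 and 1.43; 1.85 > 1.43.

1.85:1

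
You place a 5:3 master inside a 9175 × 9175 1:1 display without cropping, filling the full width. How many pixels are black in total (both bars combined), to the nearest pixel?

33672250 pixels

That makes the image 5505.0000 px tall (9175 × 3/5).
9175 − 5505.0000 = 3670.0000 px of bars.
That's 3670.0000 × 9175 ≈ 33672250 black pixels.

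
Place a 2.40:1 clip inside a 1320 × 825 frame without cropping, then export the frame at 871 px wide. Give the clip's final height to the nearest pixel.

363 px

Fitted into 1320×825, the clip spans the width; its height is 1320 / 2.400 ≈ 550.00 px.
Scaling 1320 → 871 is ×0.6598, so the height becomes 550.00 × 0.6598 ≈ 362.92 px.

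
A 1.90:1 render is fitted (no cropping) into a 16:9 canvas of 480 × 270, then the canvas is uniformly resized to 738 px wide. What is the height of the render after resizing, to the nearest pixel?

388 px

At 480×270 the render is width-limited, so height = 480 / 1.900 ≈ 252.63 px.
The frame scales by 738/480 = 1.5375; 252.63 × 1.5375 ≈ 388.42 px.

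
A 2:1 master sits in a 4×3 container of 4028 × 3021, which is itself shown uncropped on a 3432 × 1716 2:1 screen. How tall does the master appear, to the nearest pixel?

Inside the 4028×3021 canvas the master is width-limited at 4028.00 × 2014.00.
4×3 in 3432×1716: fills the height, so the intermediate becomes 2288.00 × 1716.00 — a scale of ×0.5680.
The master scales with it: height 2014.00 × 0.5680 ≈ 1144.00.

1144 px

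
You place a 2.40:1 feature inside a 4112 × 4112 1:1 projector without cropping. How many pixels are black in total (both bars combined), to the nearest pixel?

9863317 pixels

Since 2.400 > 1.000, the feature is width-limited.
Content height = 4112 / 2.400 ≈ 1713.3333 px.
4112 − 1713.3333 = 2398.6667 px of bars.
Across the 4112-px span: 2398.6667 × 4112 ≈ 9863317 px.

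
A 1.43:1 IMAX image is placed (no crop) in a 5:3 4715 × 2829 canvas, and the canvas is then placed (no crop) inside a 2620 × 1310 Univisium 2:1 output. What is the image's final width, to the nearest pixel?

1.43:1 IMAX in 4715×2829: fills the height, so the image is 4045.47 × 2829.00.
The 5:3 canvas is height-limited in 2620×1310, giving 2183.33 × 1310.00; scale factor 0.4631.
The image scales with it: width 4045.47 × 0.4631 ≈ 1873.30.

1873 px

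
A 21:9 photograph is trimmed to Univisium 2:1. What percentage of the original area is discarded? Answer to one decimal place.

14.3%

The height stays; only width is cut (since Univisium 2:1 is narrower than 21:9).
Area ratio = (2.000)/(2.333) = 85.71%; the remaining 14.29% is cropped out.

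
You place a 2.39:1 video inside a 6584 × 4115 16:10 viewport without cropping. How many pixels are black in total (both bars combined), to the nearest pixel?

Since 2.390 > 1.600, the video is width-limited.
Content height = 6584 / 2.390 ≈ 2754.8117 px.
Leftover height: 4115 − 2754.8117 = 1360.1883 px.
Across the 6584-px span: 1360.1883 × 6584 ≈ 8955480 px.

8955480 pixels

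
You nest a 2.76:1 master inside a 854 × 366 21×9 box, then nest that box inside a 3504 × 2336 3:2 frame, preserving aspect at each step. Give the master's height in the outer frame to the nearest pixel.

1270 px

Inside the 854×366 canvas the master is width-limited at 854.00 × 309.42.
The 21×9 canvas is width-limited in 3504×2336, giving 3504.00 × 1501.71; scale factor 4.1030.
Applying the same ×4.1030: 309.42 → 1269.57.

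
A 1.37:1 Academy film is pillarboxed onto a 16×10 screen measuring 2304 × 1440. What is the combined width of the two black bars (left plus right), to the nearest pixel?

331 px

Since 1.370 < 1.600, the film is height-limited.
Content width = 1440 × 1.370 ≈ 1972.80 px.
Black = 2304 − 1972.80 = 331.20 px.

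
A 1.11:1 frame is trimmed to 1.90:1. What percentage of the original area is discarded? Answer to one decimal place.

41.6%

The width stays; only height is cut (since 1.90:1 is wider than 1.11:1).
Fraction kept = (1.110)/(1.900) ≈ 58.42%, so 41.58% is lost.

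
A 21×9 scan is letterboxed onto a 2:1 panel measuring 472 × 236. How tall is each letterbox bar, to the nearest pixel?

Since 2.333 > 2.000, the scan is width-limited.
That makes the image 202.29 px tall (472 × 9/21).
236 − 202.29 = 33.71 px of bars (16.86 each).

17 px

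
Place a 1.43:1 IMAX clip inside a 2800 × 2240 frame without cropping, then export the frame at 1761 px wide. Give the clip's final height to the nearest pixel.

In the 2800×2240 frame the clip fills the width: height = 2800 / 1.430 ≈ 1958.04 px.
The frame scales by 1761/2800 = 0.6289; 1958.04 × 0.6289 ≈ 1231.47 px.

1231 px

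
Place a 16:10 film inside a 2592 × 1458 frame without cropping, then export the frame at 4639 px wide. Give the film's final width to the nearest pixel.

4175 px

Fitted into 2592×1458, the film spans the height; its width is 1458 × 16/10 ≈ 2332.80 px.
Scaling 2592 → 4639 is ×1.7897, so the width becomes 2332.80 × 1.7897 ≈ 4175.10 px.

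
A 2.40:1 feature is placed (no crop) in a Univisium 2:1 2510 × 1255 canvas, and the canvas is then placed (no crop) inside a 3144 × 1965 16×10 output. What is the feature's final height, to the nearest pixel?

1310 px

Inside the 2510×1255 canvas the feature is width-limited at 2510.00 × 1045.83.
Second fit — the Univisium 2:1 canvas into 3144×1965 spans the width: 3144.00 × 1572.00 (×1.2526 from 2510×1255).
So the feature's height is 1045.83 × 1.2526 ≈ 1310.00.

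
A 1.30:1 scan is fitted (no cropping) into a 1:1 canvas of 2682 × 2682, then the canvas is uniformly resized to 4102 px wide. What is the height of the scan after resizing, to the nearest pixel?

Fitted into 2682×2682, the scan spans the width; its height is 2682 / 1.300 ≈ 2063.08 px.
Resizing to 4102 px wide multiplies everything by 1.5295: 2063.08 → 3155.38 px.

3155 px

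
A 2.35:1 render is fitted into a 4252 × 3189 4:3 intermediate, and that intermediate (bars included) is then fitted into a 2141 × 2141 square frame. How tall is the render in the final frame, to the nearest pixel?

2.35:1 in 4252×3189: fills the width, so the render is 4252.00 × 1809.36.
The 4:3 canvas is width-limited in 2141×2141, giving 2141.00 × 1605.75; scale factor 0.5035.
So the render's height is 1809.36 × 0.5035 ≈ 911.06.

911 px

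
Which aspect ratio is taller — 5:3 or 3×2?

3×2

5:3 = 1.667 and 3×2 = 1.5; 1.667 > 1.5. The smaller width-to-height ratio is the taller frame.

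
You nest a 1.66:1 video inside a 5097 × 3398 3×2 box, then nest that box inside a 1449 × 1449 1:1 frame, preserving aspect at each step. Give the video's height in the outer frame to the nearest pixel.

1.66:1 in 5097×3398: fills the width, so the video is 5097.00 × 3070.48.
Second fit — the 3×2 canvas into 1449×1449 spans the width: 1449.00 × 966.00 (×0.2843 from 5097×3398).
So the video's height is 3070.48 × 0.2843 ≈ 872.89.

873 px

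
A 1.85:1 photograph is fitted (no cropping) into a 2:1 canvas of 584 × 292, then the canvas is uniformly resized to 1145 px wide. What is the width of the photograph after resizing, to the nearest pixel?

1059 px

In the 584×292 frame the photograph fills the height: width = 292 × 1.850 ≈ 540.20 px.
Scaling 584 → 1145 is ×1.9606, so the width becomes 540.20 × 1.9606 ≈ 1059.12 px.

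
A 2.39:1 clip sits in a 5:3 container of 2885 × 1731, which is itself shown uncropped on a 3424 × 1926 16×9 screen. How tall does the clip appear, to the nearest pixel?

1343 px

Inside the 2885×1731 canvas the clip is width-limited at 2885.00 × 1207.11.
The 5:3 canvas is height-limited in 3424×1926, giving 3210.00 × 1926.00; scale factor 1.1127.
Applying the same ×1.1127: 1207.11 → 1343.10.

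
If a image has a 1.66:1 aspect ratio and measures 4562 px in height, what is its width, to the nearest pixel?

7573 px

Width = 4562 × 1.660 = 7572.92.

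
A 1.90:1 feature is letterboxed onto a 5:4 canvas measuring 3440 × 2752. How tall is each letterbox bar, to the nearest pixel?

471 px

Since 1.900 > 1.250, the feature is width-limited.
The feature is 3440 / 1.900 ≈ 1810.53 px tall.
2752 − 1810.53 = 941.47 px of bars (470.74 each).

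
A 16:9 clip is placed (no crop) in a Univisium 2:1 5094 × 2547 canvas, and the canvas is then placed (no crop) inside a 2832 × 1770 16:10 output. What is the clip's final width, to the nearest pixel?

16:9 in 5094×2547: fills the height, so the clip is 4528.00 × 2547.00.
Second fit — the Univisium 2:1 canvas into 2832×1770 spans the width: 2832.00 × 1416.00 (×0.5559 from 5094×2547).
So the clip's width is 4528.00 × 0.5559 ≈ 2517.33.

2517 px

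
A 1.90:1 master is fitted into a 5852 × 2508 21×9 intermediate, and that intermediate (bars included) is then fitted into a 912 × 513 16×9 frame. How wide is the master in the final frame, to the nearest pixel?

1.90:1 in 5852×2508: fills the height, so the master is 4765.20 × 2508.00.
21×9 in 912×513: fills the width, so the intermediate becomes 912.00 × 390.86 — a scale of ×0.1558.
So the master's width is 4765.20 × 0.1558 ≈ 742.63.

743 px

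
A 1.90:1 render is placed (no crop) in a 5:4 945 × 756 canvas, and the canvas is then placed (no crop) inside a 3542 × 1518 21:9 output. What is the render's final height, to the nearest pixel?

First fit — 1.90:1 into 945×756 spans the width: 945.00 × 497.37.
Second fit — the 5:4 canvas into 3542×1518 spans the height: 1897.50 × 1518.00 (×2.0079 from 945×756).
So the render's height is 497.37 × 2.0079 ≈ 998.68.

999 px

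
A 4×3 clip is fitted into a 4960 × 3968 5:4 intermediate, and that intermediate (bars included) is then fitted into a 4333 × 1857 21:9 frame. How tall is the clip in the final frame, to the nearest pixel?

4×3 in 4960×3968: fills the width, so the clip is 4960.00 × 3720.00.
The 5:4 canvas is height-limited in 4333×1857, giving 2321.25 × 1857.00; scale factor 0.4680.
The clip scales with it: height 3720.00 × 0.4680 ≈ 1740.94.

1741 px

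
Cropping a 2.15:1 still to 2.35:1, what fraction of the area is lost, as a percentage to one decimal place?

8.5%

2.35:1 is wider than 2.15:1, so the crop keeps the full width and trims the height.
Fraction kept = (2.150)/(2.350) ≈ 91.49%, so 8.51% is lost.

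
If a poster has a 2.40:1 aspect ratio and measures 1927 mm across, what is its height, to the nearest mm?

Height = 1927 / 2.400 = 802.92.

803 mm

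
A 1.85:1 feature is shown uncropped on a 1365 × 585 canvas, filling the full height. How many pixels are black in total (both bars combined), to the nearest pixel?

That makes the image 1082.2500 px wide (585 × 1.850).
Leftover width: 1365 − 1082.2500 = 282.7500 px.
Bar area = 282.7500 × 585 ≈ 165409 px.

165409 pixels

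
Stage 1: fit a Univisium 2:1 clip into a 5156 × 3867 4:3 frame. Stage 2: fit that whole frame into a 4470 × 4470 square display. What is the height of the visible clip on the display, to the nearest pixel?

Inside the 5156×3867 canvas the clip is width-limited at 5156.00 × 2578.00.
Second fit — the 4:3 canvas into 4470×4470 spans the width: 4470.00 × 3352.50 (×0.8670 from 5156×3867).
The clip scales with it: height 2578.00 × 0.8670 ≈ 2235.00.

2235 px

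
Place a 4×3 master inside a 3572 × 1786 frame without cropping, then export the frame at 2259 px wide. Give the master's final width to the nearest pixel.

In the 3572×1786 frame the master fills the height: width = 1786 × 4/3 ≈ 2381.33 px.
Scaling 3572 → 2259 is ×0.6324, so the width becomes 2381.33 × 0.6324 ≈ 1506.00 px.

1506 px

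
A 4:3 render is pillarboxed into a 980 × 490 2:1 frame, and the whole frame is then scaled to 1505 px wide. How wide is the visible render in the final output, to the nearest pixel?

At 980×490 the render is height-limited, so width = 490 × 4/3 ≈ 653.33 px.
Resizing to 1505 px wide multiplies everything by 1.5357: 653.33 → 1003.33 px.

1003 px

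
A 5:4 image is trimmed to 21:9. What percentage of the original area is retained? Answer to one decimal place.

The width stays; only height is cut (since 21:9 is wider than 5:4).
Fraction kept = (1.250)/(2.333) ≈ 53.57%.

53.6%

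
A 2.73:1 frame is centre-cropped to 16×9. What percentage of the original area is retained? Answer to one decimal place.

65.1%

16×9 is narrower than 2.73:1, so the crop keeps the full height and trims the width.
(1.778)/(2.730) ≈ 0.651 of the area survives.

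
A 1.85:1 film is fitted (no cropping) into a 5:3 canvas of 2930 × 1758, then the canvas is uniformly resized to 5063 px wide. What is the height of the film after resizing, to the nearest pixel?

2737 px

In the 2930×1758 frame the film fills the width: height = 2930 / 1.850 ≈ 1583.78 px.
Resizing to 5063 px wide multiplies everything by 1.7280: 1583.78 → 2736.76 px.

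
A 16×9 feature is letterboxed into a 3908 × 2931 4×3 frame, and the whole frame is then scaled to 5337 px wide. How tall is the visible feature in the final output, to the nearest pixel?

3002 px

In the 3908×2931 frame the feature fills the width: height = 3908 × 9/16 ≈ 2198.25 px.
The frame scales by 5337/3908 = 1.3657; 2198.25 × 1.3657 ≈ 3002.06 px.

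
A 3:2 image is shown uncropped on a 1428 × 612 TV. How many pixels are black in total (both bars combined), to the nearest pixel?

Since 1.500 < 2.333, the image is height-limited.
The image is 612 × 3/2 ≈ 918.0000 px wide.
1428 − 918.0000 = 510.0000 px of bars.
Bar area = 510.0000 × 612 ≈ 312120 px.

312120 pixels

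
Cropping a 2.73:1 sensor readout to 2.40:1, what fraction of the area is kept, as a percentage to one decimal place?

Going from 2.73:1 to 2.40:1 means cutting width while keeping height.
Fraction kept = (2.400)/(2.730) ≈ 87.91%.

87.9%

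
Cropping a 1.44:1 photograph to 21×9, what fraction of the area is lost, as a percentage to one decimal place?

The width stays; only height is cut (since 21×9 is wider than 1.44:1).
(1.440)/(2.333) ≈ 0.617 of the area survives, leaving 38.29% discarded.

38.3%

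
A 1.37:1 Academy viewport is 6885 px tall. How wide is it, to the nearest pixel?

Width = 6885 × 1.370 = 9432.45.

9432 px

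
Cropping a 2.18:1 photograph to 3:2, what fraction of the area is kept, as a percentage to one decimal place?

3:2 is narrower than 2.18:1, so the crop keeps the full height and trims the width.
(1.500)/(2.180) ≈ 0.688 of the area survives.

68.8%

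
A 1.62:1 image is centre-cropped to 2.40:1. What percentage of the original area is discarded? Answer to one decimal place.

32.5%

2.40:1 is wider than 1.62:1, so the crop keeps the full width and trims the height.
Fraction kept = (1.620)/(2.400) ≈ 67.50%, so 32.50% is lost.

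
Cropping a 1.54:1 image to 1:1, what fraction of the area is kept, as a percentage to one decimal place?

The height stays; only width is cut (since 1:1 is narrower than 1.54:1).
Area ratio = (1.000)/(1.540) = 64.94% retained.

64.9%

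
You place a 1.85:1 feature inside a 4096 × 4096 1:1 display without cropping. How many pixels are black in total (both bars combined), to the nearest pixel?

7708451 pixels

1.85:1 (1.850) > 1:1 (1.000), so the feature fills the width.
That makes the image 2214.0541 px tall (4096 / 1.850).
Leftover height: 4096 − 2214.0541 = 1881.9459 px.
Bar area = 1881.9459 × 4096 ≈ 7708451 px.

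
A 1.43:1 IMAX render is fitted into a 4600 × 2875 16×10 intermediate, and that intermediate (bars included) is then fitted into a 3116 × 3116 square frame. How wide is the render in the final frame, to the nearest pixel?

First fit — 1.43:1 IMAX into 4600×2875 spans the height: 4111.25 × 2875.00.
Second fit — the 16×10 canvas into 3116×3116 spans the width: 3116.00 × 1947.50 (×0.6774 from 4600×2875).
So the render's width is 4111.25 × 0.6774 ≈ 2784.93.

2785 px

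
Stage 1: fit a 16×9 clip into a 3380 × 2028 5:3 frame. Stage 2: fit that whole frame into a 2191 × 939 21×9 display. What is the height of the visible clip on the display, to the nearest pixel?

880 px

First fit — 16×9 into 3380×2028 spans the width: 3380.00 × 1901.25.
5:3 in 2191×939: fills the height, so the intermediate becomes 1565.00 × 939.00 — a scale of ×0.4630.
So the clip's height is 1901.25 × 0.4630 ≈ 880.31.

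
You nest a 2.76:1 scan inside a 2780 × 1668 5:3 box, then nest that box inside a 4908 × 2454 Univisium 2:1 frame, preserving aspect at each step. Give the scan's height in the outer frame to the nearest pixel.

First fit — 2.76:1 into 2780×1668 spans the width: 2780.00 × 1007.25.
The 5:3 canvas is height-limited in 4908×2454, giving 4090.00 × 2454.00; scale factor 1.4712.
Applying the same ×1.4712: 1007.25 → 1481.88.

1482 px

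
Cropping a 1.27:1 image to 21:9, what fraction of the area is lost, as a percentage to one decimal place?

45.6%

The width stays; only height is cut (since 21:9 is wider than 1.27:1).
Area ratio = (1.270)/(2.333) = 54.43%; the remaining 45.57% is cropped out.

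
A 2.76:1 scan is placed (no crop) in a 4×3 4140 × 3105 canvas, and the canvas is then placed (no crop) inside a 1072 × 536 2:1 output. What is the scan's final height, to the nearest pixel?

2.76:1 in 4140×3105: fills the width, so the scan is 4140.00 × 1500.00.
4×3 in 1072×536: fills the height, so the intermediate becomes 714.67 × 536.00 — a scale of ×0.1726.
The scan scales with it: height 1500.00 × 0.1726 ≈ 258.94.

259 px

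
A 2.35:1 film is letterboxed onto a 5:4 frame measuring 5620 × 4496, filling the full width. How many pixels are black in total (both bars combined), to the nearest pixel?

The film is 5620 / 2.350 ≈ 2391.4894 px tall.
4496 − 2391.4894 = 2104.5106 px of bars.
Bar area = 2104.5106 × 5620 ≈ 11827350 px.

11827350 pixels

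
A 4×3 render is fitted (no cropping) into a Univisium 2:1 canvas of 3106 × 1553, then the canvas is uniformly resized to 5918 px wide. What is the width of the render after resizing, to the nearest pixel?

3945 px

At 3106×1553 the render is height-limited, so width = 1553 × 4/3 ≈ 2070.67 px.
Resizing to 5918 px wide multiplies everything by 1.9053: 2070.67 → 3945.33 px.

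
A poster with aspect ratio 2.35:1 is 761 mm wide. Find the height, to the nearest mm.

324 mm

At 2.35:1, 761 / 2.350 ≈ 323.83.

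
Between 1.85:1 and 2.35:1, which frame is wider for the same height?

2.35:1

1.85 and 2.35; 2.35 > 1.85.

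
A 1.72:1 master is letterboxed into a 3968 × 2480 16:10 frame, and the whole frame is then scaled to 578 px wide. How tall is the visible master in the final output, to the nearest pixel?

In the 3968×2480 frame the master fills the width: height = 3968 / 1.720 ≈ 2306.98 px.
Resizing to 578 px wide multiplies everything by 0.1457: 2306.98 → 336.05 px.

336 px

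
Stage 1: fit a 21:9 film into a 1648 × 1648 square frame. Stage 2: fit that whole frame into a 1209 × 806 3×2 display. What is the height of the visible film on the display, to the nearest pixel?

345 px

First fit — 21:9 into 1648×1648 spans the width: 1648.00 × 706.29.
The square canvas is height-limited in 1209×806, giving 806.00 × 806.00; scale factor 0.4891.
So the film's height is 706.29 × 0.4891 ≈ 345.43.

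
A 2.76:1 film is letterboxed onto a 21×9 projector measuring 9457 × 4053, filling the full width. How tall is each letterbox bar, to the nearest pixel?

313 px

Content height = 9457 / 2.760 ≈ 3426.45 px.
Leftover height: 4053 − 3426.45 = 626.55 px → 313.28 each side.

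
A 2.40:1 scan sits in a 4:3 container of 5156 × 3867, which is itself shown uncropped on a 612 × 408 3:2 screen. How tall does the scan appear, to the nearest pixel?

227 px

2.40:1 in 5156×3867: fills the width, so the scan is 5156.00 × 2148.33.
The 4:3 canvas is height-limited in 612×408, giving 544.00 × 408.00; scale factor 0.1055.
The scan scales with it: height 2148.33 × 0.1055 ≈ 226.67.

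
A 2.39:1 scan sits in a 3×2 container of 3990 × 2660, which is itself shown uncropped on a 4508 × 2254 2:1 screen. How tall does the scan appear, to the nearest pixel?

1415 px

First fit — 2.39:1 into 3990×2660 spans the width: 3990.00 × 1669.46.
3×2 in 4508×2254: fills the height, so the intermediate becomes 3381.00 × 2254.00 — a scale of ×0.8474.
Applying the same ×0.8474: 1669.46 → 1414.64.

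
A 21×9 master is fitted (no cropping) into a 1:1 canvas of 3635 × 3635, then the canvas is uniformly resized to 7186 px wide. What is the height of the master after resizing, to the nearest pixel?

In the 3635×3635 frame the master fills the width: height = 3635 × 9/21 ≈ 1557.86 px.
The frame scales by 7186/3635 = 1.9769; 1557.86 × 1.9769 ≈ 3079.71 px.

3080 px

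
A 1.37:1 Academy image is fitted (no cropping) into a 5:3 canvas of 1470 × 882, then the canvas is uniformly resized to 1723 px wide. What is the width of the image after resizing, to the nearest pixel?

In the 1470×882 frame the image fills the height: width = 882 × 1.370 ≈ 1208.34 px.
Resizing to 1723 px wide multiplies everything by 1.1721: 1208.34 → 1416.31 px.

1416 px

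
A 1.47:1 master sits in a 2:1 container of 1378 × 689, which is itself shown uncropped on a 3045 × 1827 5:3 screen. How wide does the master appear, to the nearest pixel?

2238 px

First fit — 1.47:1 into 1378×689 spans the height: 1012.83 × 689.00.
2:1 in 3045×1827: fills the width, so the intermediate becomes 3045.00 × 1522.50 — a scale of ×2.2097.
Applying the same ×2.2097: 1012.83 → 2238.07.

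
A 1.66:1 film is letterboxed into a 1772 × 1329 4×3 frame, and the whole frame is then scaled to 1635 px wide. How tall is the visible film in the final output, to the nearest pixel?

In the 1772×1329 frame the film fills the width: height = 1772 / 1.660 ≈ 1067.47 px.
The frame scales by 1635/1772 = 0.9227; 1067.47 × 0.9227 ≈ 984.94 px.

985 px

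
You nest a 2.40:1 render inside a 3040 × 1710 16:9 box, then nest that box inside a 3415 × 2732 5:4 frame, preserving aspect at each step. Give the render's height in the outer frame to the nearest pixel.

Inside the 3040×1710 canvas the render is width-limited at 3040.00 × 1266.67.
The 16:9 canvas is width-limited in 3415×2732, giving 3415.00 × 1920.94; scale factor 1.1234.
Applying the same ×1.1234: 1266.67 → 1422.92.

1423 px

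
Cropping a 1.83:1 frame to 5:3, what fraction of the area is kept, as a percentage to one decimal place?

91.1%

Going from 1.83:1 to 5:3 means cutting width while keeping height.
Area ratio = (1.667)/(1.830) = 91.07% retained.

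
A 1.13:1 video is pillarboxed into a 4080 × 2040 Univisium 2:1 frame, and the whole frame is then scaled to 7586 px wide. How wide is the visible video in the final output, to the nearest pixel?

4286 px

At 4080×2040 the video is height-limited, so width = 2040 × 1.130 ≈ 2305.20 px.
Scaling 4080 → 7586 is ×1.8593, so the width becomes 2305.20 × 1.8593 ≈ 4286.09 px.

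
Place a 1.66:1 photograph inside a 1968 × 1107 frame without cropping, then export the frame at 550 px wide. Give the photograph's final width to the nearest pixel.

At 1968×1107 the photograph is height-limited, so width = 1107 × 1.660 ≈ 1837.62 px.
The frame scales by 550/1968 = 0.2795; 1837.62 × 0.2795 ≈ 513.56 px.

514 px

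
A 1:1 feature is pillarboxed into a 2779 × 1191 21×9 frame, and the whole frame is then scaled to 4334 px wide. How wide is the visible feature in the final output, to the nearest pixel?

In the 2779×1191 frame the feature fills the height: width = 1191 × 1/1 ≈ 1191.00 px.
The frame scales by 4334/2779 = 1.5596; 1191.00 × 1.5596 ≈ 1857.43 px.

1857 px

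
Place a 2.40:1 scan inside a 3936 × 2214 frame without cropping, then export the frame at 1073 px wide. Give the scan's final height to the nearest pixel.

447 px

Fitted into 3936×2214, the scan spans the width; its height is 3936 / 2.400 ≈ 1640.00 px.
Scaling 3936 → 1073 is ×0.2726, so the height becomes 1640.00 × 0.2726 ≈ 447.08 px.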